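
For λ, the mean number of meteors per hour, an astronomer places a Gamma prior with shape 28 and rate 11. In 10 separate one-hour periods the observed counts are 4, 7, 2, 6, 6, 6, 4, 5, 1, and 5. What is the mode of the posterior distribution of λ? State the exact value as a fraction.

Total count: 4 + 7 + 2 + 6 + 6 + 6 + 4 + 5 + 1 + 5 = 46.
Total exposure: 10 hours.
The Gamma prior is conjugate for the Poisson rate, so λ | data ~ Gamma(28+46, 11+10) = Gamma(74, 21).
Posterior mode = (α'−1)/β' = 73/21.

73/21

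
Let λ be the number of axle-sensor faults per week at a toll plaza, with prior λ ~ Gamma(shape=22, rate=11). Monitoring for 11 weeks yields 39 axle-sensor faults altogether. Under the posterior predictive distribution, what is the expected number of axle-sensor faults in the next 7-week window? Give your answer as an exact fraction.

427/22

Total count 39 over total exposure 11 weeks.
Conjugate update: add total count to the shape and total exposure to the rate, giving Gamma(61, 22).
Predictive mean over a 7-week window = T·E[λ|data] = 7·61/22 = 427/22.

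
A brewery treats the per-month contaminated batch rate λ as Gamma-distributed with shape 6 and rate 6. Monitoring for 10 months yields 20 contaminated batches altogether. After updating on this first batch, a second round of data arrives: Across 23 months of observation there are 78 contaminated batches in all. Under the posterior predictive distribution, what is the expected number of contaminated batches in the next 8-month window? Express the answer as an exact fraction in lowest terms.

64/3

Total count 20 over total exposure 10 months.
After the first batch: Gamma(6 + 20, 6 + 10) = Gamma(26, 16).
Total count 78 over total exposure 23 months.
After the second batch: Gamma(26 + 78, 16 + 23) = Gamma(104, 39).
Predictive mean over an 8-month window = T·E[λ|data] = 8·104/39 = 64/3.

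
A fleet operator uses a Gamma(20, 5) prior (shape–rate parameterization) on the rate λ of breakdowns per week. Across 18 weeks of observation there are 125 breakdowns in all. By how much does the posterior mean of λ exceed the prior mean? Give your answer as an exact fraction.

53/23

Total count 125 over total exposure 18 weeks.
Posterior: α' = 20 + 125 = 145, β' = 5 + 18 = 23.
Posterior mean = 145/23 = 145/23; prior mean = 20/5 = 4. Difference = 145/23 − 4 = 53/23.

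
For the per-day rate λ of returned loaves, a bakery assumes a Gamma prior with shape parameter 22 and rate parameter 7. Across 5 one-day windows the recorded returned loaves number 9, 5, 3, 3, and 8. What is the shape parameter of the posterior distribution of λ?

Total count: 9 + 5 + 3 + 3 + 8 = 28.
Total exposure: 5 days.
Gamma(α, β) with Poisson data over total exposure Σt gives posterior Gamma(α+Σx, β+Σt) = Gamma(50, 12).

50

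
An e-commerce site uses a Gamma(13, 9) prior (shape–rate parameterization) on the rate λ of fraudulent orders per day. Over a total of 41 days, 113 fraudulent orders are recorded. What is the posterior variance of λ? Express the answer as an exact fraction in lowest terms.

63/1250

Total count 113 over total exposure 41 days.
By Gamma–Poisson conjugacy, the posterior is Gamma(α + Σx, β + Σt) = Gamma(13 + 113, 9 + 41) = Gamma(126, 50).
Posterior variance = α'/β'² = 126/2500 = 63/1250.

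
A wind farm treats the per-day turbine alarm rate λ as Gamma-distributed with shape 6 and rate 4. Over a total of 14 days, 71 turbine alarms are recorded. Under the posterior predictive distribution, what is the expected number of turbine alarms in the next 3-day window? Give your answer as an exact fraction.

77/6

Total count 71 over total exposure 14 days.
Posterior: α' = 6 + 71 = 77, β' = 4 + 14 = 18.
Predictive mean over a 3-day window = T·E[λ|data] = 3·77/18 = 77/6.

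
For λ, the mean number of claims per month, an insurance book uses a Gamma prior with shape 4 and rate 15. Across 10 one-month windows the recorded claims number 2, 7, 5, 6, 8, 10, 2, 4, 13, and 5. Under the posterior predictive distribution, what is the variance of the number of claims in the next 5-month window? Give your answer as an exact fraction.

396/25

Total count: 2 + 7 + 5 + 6 + 8 + 10 + 2 + 4 + 13 + 5 = 62.
Total exposure: 10 months.
Gamma(α, β) with Poisson data over total exposure Σt gives posterior Gamma(α+Σx, β+Σt) = Gamma(66, 25).
The posterior predictive for a window of length T is Negative Binomial with variance T·α'·(β'+T)/β'² = 5·66·30/625 = 396/25.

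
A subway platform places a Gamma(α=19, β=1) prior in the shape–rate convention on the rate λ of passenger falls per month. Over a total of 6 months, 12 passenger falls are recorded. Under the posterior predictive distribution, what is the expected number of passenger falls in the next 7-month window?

31

Total count 12 over total exposure 6 months.
By Gamma–Poisson conjugacy, the posterior is Gamma(α + Σx, β + Σt) = Gamma(19 + 12, 1 + 6) = Gamma(31, 7).
Predictive mean over a 7-month window = T·E[λ|data] = 7·31/7 = 31.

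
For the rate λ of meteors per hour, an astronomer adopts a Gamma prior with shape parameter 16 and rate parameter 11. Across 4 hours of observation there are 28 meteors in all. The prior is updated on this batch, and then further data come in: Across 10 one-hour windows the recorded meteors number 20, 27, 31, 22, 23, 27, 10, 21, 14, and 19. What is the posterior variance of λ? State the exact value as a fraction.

258/625

Total count 28 over total exposure 4 hours.
After the first batch: Gamma(16 + 28, 11 + 4) = Gamma(44, 15).
Total count: 20 + 27 + 31 + 22 + 23 + 27 + 10 + 21 + 14 + 19 = 214.
Total exposure: 10 hours.
After the second batch: Gamma(44 + 214, 15 + 10) = Gamma(258, 25).
Posterior variance = α'/β'² = 258/625.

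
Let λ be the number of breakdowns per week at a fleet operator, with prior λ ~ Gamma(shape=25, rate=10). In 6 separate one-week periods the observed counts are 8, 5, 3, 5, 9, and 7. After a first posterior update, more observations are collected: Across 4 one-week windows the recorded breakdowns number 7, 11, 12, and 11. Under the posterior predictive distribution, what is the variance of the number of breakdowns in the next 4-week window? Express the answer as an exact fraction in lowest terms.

Total count: 8 + 5 + 3 + 5 + 9 + 7 = 37.
Total exposure: 6 weeks.
After the first batch: Gamma(25 + 37, 10 + 6) = Gamma(62, 16).
Total count: 7 + 11 + 12 + 11 = 41.
Total exposure: 4 weeks.
After the second batch: Gamma(62 + 41, 16 + 4) = Gamma(103, 20).
The posterior predictive for a window of length T is Negative Binomial with variance T·α'·(β'+T)/β'² = 4·103·24/400 = 618/25.

618/25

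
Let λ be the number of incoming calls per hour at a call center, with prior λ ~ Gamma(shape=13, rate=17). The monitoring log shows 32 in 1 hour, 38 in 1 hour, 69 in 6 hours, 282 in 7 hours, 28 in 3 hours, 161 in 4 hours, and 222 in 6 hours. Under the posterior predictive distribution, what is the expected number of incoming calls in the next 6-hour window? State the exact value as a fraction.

338/3

Total count: 32 + 38 + 69 + 282 + 28 + 161 + 222 = 832.
Total exposure: 1 + 1 + 6 + 7 + 3 + 4 + 6 = 28 hours.
By Gamma–Poisson conjugacy, the posterior is Gamma(α + Σx, β + Σt) = Gamma(13 + 832, 17 + 28) = Gamma(845, 45).
Predictive mean over a 6-hour window = T·E[λ|data] = 6·845/45 = 338/3.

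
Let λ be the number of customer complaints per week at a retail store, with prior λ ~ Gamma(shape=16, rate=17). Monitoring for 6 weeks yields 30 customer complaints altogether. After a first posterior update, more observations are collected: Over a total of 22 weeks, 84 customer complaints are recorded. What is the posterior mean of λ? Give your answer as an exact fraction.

Total count 30 over total exposure 6 weeks.
After the first batch: Gamma(16 + 30, 17 + 6) = Gamma(46, 23).
Total count 84 over total exposure 22 weeks.
After the second batch: Gamma(46 + 84, 23 + 22) = Gamma(130, 45).
Posterior mean = α'/β' = 130/45 = 26/9.

26/9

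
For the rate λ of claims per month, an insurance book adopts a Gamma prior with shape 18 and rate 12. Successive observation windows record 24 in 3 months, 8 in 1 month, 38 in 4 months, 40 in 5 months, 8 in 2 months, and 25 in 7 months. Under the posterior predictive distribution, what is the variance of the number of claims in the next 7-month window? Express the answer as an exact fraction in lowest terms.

46207/1156

Total count: 24 + 8 + 38 + 40 + 8 + 25 = 143.
Total exposure: 3 + 1 + 4 + 5 + 2 + 7 = 22 months.
The Gamma prior is conjugate for the Poisson rate, so λ | data ~ Gamma(18+143, 12+22) = Gamma(161, 34).
The posterior predictive for a window of length T is Negative Binomial with variance T·α'·(β'+T)/β'² = 7·161·41/1156 = 46207/1156.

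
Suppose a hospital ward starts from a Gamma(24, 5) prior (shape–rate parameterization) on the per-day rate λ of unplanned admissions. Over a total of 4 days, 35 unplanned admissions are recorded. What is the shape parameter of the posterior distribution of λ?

Total count 35 over total exposure 4 days.
Posterior: α' = 24 + 35 = 59, β' = 5 + 4 = 9.

59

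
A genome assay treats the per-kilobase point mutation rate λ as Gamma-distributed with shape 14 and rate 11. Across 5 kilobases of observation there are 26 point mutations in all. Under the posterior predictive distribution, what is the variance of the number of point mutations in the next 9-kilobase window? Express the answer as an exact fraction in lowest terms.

1125/32

Total count 26 over total exposure 5 kilobases.
By Gamma–Poisson conjugacy, the posterior is Gamma(α + Σx, β + Σt) = Gamma(14 + 26, 11 + 5) = Gamma(40, 16).
The posterior predictive for a window of length T is Negative Binomial with variance T·α'·(β'+T)/β'² = 9·40·25/256 = 1125/32.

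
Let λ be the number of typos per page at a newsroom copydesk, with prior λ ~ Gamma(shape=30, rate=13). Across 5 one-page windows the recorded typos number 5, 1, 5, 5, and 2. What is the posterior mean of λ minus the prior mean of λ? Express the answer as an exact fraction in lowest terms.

Total count: 5 + 1 + 5 + 5 + 2 = 18.
Total exposure: 5 pages.
Gamma(α, β) with Poisson data over total exposure Σt gives posterior Gamma(α+Σx, β+Σt) = Gamma(48, 18).
Posterior mean = 48/18 = 8/3; prior mean = 30/13 = 30/13. Difference = 8/3 − 30/13 = 14/39.

14/39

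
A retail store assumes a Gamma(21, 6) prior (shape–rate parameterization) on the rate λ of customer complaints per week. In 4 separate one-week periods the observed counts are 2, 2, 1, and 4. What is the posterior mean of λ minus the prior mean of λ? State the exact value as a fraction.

Total count: 2 + 2 + 1 + 4 = 9.
Total exposure: 4 weeks.
Conjugate update: add total count to the shape and total exposure to the rate, giving Gamma(30, 10).
Posterior mean = 30/10 = 3; prior mean = 21/6 = 7/2. Difference = 3 − 7/2 = -1/2.

-1/2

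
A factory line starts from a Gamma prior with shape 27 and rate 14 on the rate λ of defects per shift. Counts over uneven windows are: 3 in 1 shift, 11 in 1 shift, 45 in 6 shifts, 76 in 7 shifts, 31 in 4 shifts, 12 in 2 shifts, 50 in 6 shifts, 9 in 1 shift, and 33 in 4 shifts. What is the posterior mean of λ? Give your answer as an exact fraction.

297/46

Total count: 3 + 11 + 45 + 76 + 31 + 12 + 50 + 9 + 33 = 270.
Total exposure: 1 + 1 + 6 + 7 + 4 + 2 + 6 + 1 + 4 = 32 shifts.
Gamma(α, β) with Poisson data over total exposure Σt gives posterior Gamma(α+Σx, β+Σt) = Gamma(297, 46).
Posterior mean = α'/β' = 297/46.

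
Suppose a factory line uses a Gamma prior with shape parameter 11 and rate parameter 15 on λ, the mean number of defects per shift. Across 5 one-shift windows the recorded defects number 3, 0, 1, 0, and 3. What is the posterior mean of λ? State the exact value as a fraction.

9/10

Total count: 3 + 0 + 1 + 0 + 3 = 7.
Total exposure: 5 shifts.
Gamma(α, β) with Poisson data over total exposure Σt gives posterior Gamma(α+Σx, β+Σt) = Gamma(18, 20).
Posterior mean = α'/β' = 18/20 = 9/10.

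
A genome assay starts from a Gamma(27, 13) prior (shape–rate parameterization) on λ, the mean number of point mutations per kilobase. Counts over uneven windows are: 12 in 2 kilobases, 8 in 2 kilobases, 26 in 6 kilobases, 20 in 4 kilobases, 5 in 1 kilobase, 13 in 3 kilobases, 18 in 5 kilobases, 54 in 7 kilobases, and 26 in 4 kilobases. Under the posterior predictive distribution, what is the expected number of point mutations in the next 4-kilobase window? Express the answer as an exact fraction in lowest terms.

836/47

Total count: 12 + 8 + 26 + 20 + 5 + 13 + 18 + 54 + 26 = 182.
Total exposure: 2 + 2 + 6 + 4 + 1 + 3 + 5 + 7 + 4 = 34 kilobases.
By Gamma–Poisson conjugacy, the posterior is Gamma(α + Σx, β + Σt) = Gamma(27 + 182, 13 + 34) = Gamma(209, 47).
Predictive mean over a 4-kilobase window = T·E[λ|data] = 4·209/47 = 836/47.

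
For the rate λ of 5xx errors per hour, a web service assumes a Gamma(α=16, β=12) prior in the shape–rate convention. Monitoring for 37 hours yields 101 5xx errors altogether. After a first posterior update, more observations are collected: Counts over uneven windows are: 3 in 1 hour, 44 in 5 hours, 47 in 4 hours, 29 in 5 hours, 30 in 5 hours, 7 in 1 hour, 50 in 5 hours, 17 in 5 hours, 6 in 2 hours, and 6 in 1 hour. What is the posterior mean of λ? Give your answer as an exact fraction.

Total count 101 over total exposure 37 hours.
After the first batch: Gamma(16 + 101, 12 + 37) = Gamma(117, 49).
Total count: 3 + 44 + 47 + 29 + 30 + 7 + 50 + 17 + 6 + 6 = 239.
Total exposure: 1 + 5 + 4 + 5 + 5 + 1 + 5 + 5 + 2 + 1 = 34 hours.
After the second batch: Gamma(117 + 239, 49 + 34) = Gamma(356, 83).
Posterior mean = α'/β' = 356/83.

356/83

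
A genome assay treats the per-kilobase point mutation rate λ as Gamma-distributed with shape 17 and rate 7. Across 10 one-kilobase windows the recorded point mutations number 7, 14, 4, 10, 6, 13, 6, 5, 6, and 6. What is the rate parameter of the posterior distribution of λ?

17

Total count: 7 + 14 + 4 + 10 + 6 + 13 + 6 + 5 + 6 + 6 = 77.
Total exposure: 10 kilobases.
Gamma(α, β) with Poisson data over total exposure Σt gives posterior Gamma(α+Σx, β+Σt) = Gamma(94, 17).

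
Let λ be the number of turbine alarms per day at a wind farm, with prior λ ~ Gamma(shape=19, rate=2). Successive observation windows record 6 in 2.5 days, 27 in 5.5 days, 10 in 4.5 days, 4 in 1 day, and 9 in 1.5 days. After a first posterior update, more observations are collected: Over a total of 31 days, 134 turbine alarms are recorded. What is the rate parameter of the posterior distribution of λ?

48

Total count: 6 + 27 + 10 + 4 + 9 = 56.
Total exposure: 2.5 + 5.5 + 4.5 + 1 + 1.5 = 15 days.
After the first batch: Gamma(19 + 56, 2 + 15) = Gamma(75, 17).
Total count 134 over total exposure 31 days.
After the second batch: Gamma(75 + 134, 17 + 31) = Gamma(209, 48).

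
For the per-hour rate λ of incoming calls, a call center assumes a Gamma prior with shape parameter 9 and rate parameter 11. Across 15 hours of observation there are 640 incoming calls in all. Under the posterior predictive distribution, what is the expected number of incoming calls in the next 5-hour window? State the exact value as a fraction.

3245/26

Total count 640 over total exposure 15 hours.
The Gamma prior is conjugate for the Poisson rate, so λ | data ~ Gamma(9+640, 11+15) = Gamma(649, 26).
Predictive mean over a 5-hour window = T·E[λ|data] = 5·649/26 = 3245/26.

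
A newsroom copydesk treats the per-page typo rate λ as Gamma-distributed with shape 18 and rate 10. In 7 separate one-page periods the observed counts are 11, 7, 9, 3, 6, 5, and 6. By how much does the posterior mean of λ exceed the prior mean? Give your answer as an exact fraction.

Total count: 11 + 7 + 9 + 3 + 6 + 5 + 6 = 47.
Total exposure: 7 pages.
Posterior: α' = 18 + 47 = 65, β' = 10 + 7 = 17.
Posterior mean = 65/17 = 65/17; prior mean = 18/10 = 9/5. Difference = 65/17 − 9/5 = 172/85.

172/85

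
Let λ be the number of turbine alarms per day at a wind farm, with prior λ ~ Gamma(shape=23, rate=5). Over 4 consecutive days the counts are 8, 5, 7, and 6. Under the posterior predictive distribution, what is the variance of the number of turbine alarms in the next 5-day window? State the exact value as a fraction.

Total count: 8 + 5 + 7 + 6 = 26.
Total exposure: 4 days.
Gamma(α, β) with Poisson data over total exposure Σt gives posterior Gamma(α+Σx, β+Σt) = Gamma(49, 9).
The posterior predictive for a window of length T is Negative Binomial with variance T·α'·(β'+T)/β'² = 5·49·14/81 = 3430/81.

3430/81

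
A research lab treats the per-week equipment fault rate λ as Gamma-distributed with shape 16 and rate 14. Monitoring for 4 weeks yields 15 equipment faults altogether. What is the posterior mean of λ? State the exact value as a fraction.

Total count 15 over total exposure 4 weeks.
Conjugate update: add total count to the shape and total exposure to the rate, giving Gamma(31, 18).
Posterior mean = α'/β' = 31/18.

31/18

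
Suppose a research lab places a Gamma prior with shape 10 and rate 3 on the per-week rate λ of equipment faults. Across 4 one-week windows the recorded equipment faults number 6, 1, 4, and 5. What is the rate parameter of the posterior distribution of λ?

Total count: 6 + 1 + 4 + 5 = 16.
Total exposure: 4 weeks.
By Gamma–Poisson conjugacy, the posterior is Gamma(α + Σx, β + Σt) = Gamma(10 + 16, 3 + 4) = Gamma(26, 7).

7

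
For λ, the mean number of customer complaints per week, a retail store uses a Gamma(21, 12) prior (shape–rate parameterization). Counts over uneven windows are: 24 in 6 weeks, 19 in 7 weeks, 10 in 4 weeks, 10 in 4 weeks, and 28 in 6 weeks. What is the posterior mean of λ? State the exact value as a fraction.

112/39

Total count: 24 + 19 + 10 + 10 + 28 = 91.
Total exposure: 6 + 7 + 4 + 4 + 6 = 27 weeks.
Gamma(α, β) with Poisson data over total exposure Σt gives posterior Gamma(α+Σx, β+Σt) = Gamma(112, 39).
Posterior mean = α'/β' = 112/39.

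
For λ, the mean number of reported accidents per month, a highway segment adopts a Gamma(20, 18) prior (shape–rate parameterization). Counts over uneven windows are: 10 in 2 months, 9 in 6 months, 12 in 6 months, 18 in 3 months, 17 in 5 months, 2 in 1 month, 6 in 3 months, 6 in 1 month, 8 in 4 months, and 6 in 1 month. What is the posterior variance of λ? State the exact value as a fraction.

Total count: 10 + 9 + 12 + 18 + 17 + 2 + 6 + 6 + 8 + 6 = 94.
Total exposure: 2 + 6 + 6 + 3 + 5 + 1 + 3 + 1 + 4 + 1 = 32 months.
Gamma(α, β) with Poisson data over total exposure Σt gives posterior Gamma(α+Σx, β+Σt) = Gamma(114, 50).
Posterior variance = α'/β'² = 114/2500 = 57/1250.

57/1250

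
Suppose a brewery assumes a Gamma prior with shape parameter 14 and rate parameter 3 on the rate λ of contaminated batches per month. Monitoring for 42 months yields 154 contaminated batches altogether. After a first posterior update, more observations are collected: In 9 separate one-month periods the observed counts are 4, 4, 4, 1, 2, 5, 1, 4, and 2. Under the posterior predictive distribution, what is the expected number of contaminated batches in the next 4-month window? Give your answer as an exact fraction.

Total count 154 over total exposure 42 months.
After the first batch: Gamma(14 + 154, 3 + 42) = Gamma(168, 45).
Total count: 4 + 4 + 4 + 1 + 2 + 5 + 1 + 4 + 2 = 27.
Total exposure: 9 months.
After the second batch: Gamma(168 + 27, 45 + 9) = Gamma(195, 54).
Predictive mean over a 4-month window = T·E[λ|data] = 4·195/54 = 130/9.

130/9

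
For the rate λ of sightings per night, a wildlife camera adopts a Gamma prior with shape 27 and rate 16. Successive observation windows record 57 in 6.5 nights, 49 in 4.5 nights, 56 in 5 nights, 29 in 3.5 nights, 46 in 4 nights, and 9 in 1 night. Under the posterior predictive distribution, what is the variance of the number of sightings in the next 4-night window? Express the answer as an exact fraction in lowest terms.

64792/2187

Total count: 57 + 49 + 56 + 29 + 46 + 9 = 246.
Total exposure: 6.5 + 4.5 + 5 + 3.5 + 4 + 1 = 24.5 nights.
By Gamma–Poisson conjugacy, the posterior is Gamma(α + Σx, β + Σt) = Gamma(27 + 246, 16 + 24.5) = Gamma(273, 81/2).
The posterior predictive for a window of length T is Negative Binomial with variance T·α'·(β'+T)/β'² = 4·273·(89/2)/(6561/4) = 64792/2187.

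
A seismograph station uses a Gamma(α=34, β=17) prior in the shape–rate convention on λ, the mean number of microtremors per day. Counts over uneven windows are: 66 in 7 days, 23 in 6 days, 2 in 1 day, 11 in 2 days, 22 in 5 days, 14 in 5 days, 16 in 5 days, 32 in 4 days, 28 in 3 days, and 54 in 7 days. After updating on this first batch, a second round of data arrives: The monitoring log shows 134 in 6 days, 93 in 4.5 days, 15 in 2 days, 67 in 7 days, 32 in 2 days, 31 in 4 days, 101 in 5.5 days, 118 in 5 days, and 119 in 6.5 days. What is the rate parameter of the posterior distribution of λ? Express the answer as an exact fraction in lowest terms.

Total count: 66 + 23 + 2 + 11 + 22 + 14 + 16 + 32 + 28 + 54 = 268.
Total exposure: 7 + 6 + 1 + 2 + 5 + 5 + 5 + 4 + 3 + 7 = 45 days.
After the first batch: Gamma(34 + 268, 17 + 45) = Gamma(302, 62).
Total count: 134 + 93 + 15 + 67 + 32 + 31 + 101 + 118 + 119 = 710.
Total exposure: 6 + 4.5 + 2 + 7 + 2 + 4 + 5.5 + 5 + 6.5 = 42.5 days.
After the second batch: Gamma(302 + 710, 62 + 42.5) = Gamma(1012, 209/2).

209/2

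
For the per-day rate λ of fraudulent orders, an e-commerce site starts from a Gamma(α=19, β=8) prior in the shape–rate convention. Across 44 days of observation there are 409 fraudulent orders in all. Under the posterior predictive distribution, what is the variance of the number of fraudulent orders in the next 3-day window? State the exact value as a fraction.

17655/676

Total count 409 over total exposure 44 days.
Conjugate update: add total count to the shape and total exposure to the rate, giving Gamma(428, 52).
The posterior predictive for a window of length T is Negative Binomial with variance T·α'·(β'+T)/β'² = 3·428·55/2704 = 17655/676.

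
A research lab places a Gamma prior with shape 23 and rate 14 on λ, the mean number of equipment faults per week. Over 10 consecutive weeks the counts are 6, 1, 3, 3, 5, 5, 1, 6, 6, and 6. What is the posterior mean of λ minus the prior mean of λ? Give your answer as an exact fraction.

Total count: 6 + 1 + 3 + 3 + 5 + 5 + 1 + 6 + 6 + 6 = 42.
Total exposure: 10 weeks.
By Gamma–Poisson conjugacy, the posterior is Gamma(α + Σx, β + Σt) = Gamma(23 + 42, 14 + 10) = Gamma(65, 24).
Posterior mean = 65/24 = 65/24; prior mean = 23/14 = 23/14. Difference = 65/24 − 23/14 = 179/168.

179/168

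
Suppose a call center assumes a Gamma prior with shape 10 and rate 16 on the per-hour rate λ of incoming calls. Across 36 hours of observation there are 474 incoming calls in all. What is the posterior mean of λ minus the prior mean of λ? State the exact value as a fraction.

Total count 474 over total exposure 36 hours.
The Gamma prior is conjugate for the Poisson rate, so λ | data ~ Gamma(10+474, 16+36) = Gamma(484, 52).
Posterior mean = 484/52 = 121/13; prior mean = 10/16 = 5/8. Difference = 121/13 − 5/8 = 903/104.

903/104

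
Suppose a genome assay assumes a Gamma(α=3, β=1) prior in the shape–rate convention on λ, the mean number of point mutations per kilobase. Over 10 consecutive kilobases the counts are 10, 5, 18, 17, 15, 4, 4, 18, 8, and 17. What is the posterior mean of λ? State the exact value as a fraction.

119/11

Total count: 10 + 5 + 18 + 17 + 15 + 4 + 4 + 18 + 8 + 17 = 116.
Total exposure: 10 kilobases.
By Gamma–Poisson conjugacy, the posterior is Gamma(α + Σx, β + Σt) = Gamma(3 + 116, 1 + 10) = Gamma(119, 11).
Posterior mean = α'/β' = 119/11.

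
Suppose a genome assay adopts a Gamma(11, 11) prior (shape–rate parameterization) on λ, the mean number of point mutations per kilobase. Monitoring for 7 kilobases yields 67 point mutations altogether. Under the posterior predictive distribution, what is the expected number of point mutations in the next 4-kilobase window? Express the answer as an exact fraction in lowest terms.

Total count 67 over total exposure 7 kilobases.
By Gamma–Poisson conjugacy, the posterior is Gamma(α + Σx, β + Σt) = Gamma(11 + 67, 11 + 7) = Gamma(78, 18).
Predictive mean over a 4-kilobase window = T·E[λ|data] = 4·78/18 = 52/3.

52/3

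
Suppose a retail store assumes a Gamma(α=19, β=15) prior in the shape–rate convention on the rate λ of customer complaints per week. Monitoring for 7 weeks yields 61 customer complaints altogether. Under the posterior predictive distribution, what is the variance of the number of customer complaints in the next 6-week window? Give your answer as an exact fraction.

3360/121

Total count 61 over total exposure 7 weeks.
The Gamma prior is conjugate for the Poisson rate, so λ | data ~ Gamma(19+61, 15+7) = Gamma(80, 22).
The posterior predictive for a window of length T is Negative Binomial with variance T·α'·(β'+T)/β'² = 6·80·28/484 = 3360/121.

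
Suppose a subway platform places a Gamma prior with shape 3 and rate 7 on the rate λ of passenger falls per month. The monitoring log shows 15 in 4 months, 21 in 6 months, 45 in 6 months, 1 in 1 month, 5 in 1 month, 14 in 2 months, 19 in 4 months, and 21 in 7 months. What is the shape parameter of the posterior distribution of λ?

144

Total count: 15 + 21 + 45 + 1 + 5 + 14 + 19 + 21 = 141.
Total exposure: 4 + 6 + 6 + 1 + 1 + 2 + 4 + 7 = 31 months.
Gamma(α, β) with Poisson data over total exposure Σt gives posterior Gamma(α+Σx, β+Σt) = Gamma(144, 38).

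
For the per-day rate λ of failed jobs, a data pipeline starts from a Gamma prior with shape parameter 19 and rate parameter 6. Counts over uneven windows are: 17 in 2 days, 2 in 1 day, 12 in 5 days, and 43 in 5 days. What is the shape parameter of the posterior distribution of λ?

Total count: 17 + 2 + 12 + 43 = 74.
Total exposure: 2 + 1 + 5 + 5 = 13 days.
The Gamma prior is conjugate for the Poisson rate, so λ | data ~ Gamma(19+74, 6+13) = Gamma(93, 19).

93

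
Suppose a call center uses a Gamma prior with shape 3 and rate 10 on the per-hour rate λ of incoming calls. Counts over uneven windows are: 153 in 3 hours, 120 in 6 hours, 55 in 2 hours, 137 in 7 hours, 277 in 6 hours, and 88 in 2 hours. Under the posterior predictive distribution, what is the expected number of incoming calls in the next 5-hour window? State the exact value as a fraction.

Total count: 153 + 120 + 55 + 137 + 277 + 88 = 830.
Total exposure: 3 + 6 + 2 + 7 + 6 + 2 = 26 hours.
Gamma(α, β) with Poisson data over total exposure Σt gives posterior Gamma(α+Σx, β+Σt) = Gamma(833, 36).
Predictive mean over a 5-hour window = T·E[λ|data] = 5·833/36 = 4165/36.

4165/36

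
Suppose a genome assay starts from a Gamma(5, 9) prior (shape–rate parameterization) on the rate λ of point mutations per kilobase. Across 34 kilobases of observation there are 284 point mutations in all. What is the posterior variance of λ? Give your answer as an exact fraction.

289/1849

Total count 284 over total exposure 34 kilobases.
The Gamma prior is conjugate for the Poisson rate, so λ | data ~ Gamma(5+284, 9+34) = Gamma(289, 43).
Posterior variance = α'/β'² = 289/1849.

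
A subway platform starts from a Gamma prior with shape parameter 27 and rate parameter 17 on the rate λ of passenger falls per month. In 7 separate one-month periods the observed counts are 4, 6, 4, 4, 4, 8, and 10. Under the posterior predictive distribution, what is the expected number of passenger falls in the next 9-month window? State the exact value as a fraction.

Total count: 4 + 6 + 4 + 4 + 4 + 8 + 10 = 40.
Total exposure: 7 months.
By Gamma–Poisson conjugacy, the posterior is Gamma(α + Σx, β + Σt) = Gamma(27 + 40, 17 + 7) = Gamma(67, 24).
Predictive mean over a 9-month window = T·E[λ|data] = 9·67/24 = 201/8.

201/8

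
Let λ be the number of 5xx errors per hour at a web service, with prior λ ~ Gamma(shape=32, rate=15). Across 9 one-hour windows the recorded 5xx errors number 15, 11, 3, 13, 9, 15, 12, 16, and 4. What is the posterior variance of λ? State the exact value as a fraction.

65/288

Total count: 15 + 11 + 3 + 13 + 9 + 15 + 12 + 16 + 4 = 98.
Total exposure: 9 hours.
Gamma(α, β) with Poisson data over total exposure Σt gives posterior Gamma(α+Σx, β+Σt) = Gamma(130, 24).
Posterior variance = α'/β'² = 130/576 = 65/288.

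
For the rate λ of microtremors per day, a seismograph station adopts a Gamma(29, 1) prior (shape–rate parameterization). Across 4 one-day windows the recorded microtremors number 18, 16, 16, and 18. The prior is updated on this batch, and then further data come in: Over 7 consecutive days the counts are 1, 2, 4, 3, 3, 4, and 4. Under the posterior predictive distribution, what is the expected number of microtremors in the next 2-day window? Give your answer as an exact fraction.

59/3

Total count: 18 + 16 + 16 + 18 = 68.
Total exposure: 4 days.
After the first batch: Gamma(29 + 68, 1 + 4) = Gamma(97, 5).
Total count: 1 + 2 + 4 + 3 + 3 + 4 + 4 = 21.
Total exposure: 7 days.
After the second batch: Gamma(97 + 21, 5 + 7) = Gamma(118, 12).
Predictive mean over a 2-day window = T·E[λ|data] = 2·118/12 = 59/3.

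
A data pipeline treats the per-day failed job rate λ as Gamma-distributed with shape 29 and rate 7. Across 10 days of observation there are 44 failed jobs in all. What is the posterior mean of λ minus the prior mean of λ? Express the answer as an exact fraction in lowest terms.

18/119

Total count 44 over total exposure 10 days.
Gamma(α, β) with Poisson data over total exposure Σt gives posterior Gamma(α+Σx, β+Σt) = Gamma(73, 17).
Posterior mean = 73/17 = 73/17; prior mean = 29/7 = 29/7. Difference = 73/17 − 29/7 = 18/119.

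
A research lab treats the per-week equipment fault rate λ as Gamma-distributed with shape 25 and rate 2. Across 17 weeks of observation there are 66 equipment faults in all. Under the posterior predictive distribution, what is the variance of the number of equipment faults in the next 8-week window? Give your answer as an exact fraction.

19656/361

Total count 66 over total exposure 17 weeks.
Conjugate update: add total count to the shape and total exposure to the rate, giving Gamma(91, 19).
The posterior predictive for a window of length T is Negative Binomial with variance T·α'·(β'+T)/β'² = 8·91·27/361 = 19656/361.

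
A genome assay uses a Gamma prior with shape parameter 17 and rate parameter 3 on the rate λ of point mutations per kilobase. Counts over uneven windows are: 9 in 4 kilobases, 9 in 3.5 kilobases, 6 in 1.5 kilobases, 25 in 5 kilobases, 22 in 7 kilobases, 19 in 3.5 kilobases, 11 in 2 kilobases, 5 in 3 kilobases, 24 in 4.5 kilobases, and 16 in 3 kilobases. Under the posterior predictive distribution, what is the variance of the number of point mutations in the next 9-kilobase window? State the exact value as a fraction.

Total count: 9 + 9 + 6 + 25 + 22 + 19 + 11 + 5 + 24 + 16 = 146.
Total exposure: 4 + 3.5 + 1.5 + 5 + 7 + 3.5 + 2 + 3 + 4.5 + 3 = 37 kilobases.
The Gamma prior is conjugate for the Poisson rate, so λ | data ~ Gamma(17+146, 3+37) = Gamma(163, 40).
The posterior predictive for a window of length T is Negative Binomial with variance T·α'·(β'+T)/β'² = 9·163·49/1600 = 71883/1600.

71883/1600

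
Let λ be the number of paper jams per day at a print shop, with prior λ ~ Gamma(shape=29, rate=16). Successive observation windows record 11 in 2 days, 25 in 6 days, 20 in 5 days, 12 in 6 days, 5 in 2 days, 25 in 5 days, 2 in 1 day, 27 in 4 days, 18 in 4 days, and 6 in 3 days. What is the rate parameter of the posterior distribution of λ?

Total count: 11 + 25 + 20 + 12 + 5 + 25 + 2 + 27 + 18 + 6 = 151.
Total exposure: 2 + 6 + 5 + 6 + 2 + 5 + 1 + 4 + 4 + 3 = 38 days.
The Gamma prior is conjugate for the Poisson rate, so λ | data ~ Gamma(29+151, 16+38) = Gamma(180, 54).

54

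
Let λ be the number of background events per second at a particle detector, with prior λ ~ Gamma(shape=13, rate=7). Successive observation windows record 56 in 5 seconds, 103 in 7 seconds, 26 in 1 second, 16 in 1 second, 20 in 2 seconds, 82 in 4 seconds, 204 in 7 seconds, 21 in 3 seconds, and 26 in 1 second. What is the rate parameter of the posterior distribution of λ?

38

Total count: 56 + 103 + 26 + 16 + 20 + 82 + 204 + 21 + 26 = 554.
Total exposure: 5 + 7 + 1 + 1 + 2 + 4 + 7 + 3 + 1 = 31 seconds.
By Gamma–Poisson conjugacy, the posterior is Gamma(α + Σx, β + Σt) = Gamma(13 + 554, 7 + 31) = Gamma(567, 38).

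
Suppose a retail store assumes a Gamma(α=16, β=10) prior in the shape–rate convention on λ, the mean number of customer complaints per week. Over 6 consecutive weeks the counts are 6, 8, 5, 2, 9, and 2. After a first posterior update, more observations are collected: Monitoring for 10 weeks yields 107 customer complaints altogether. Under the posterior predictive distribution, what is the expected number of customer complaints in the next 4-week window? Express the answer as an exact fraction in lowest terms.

Total count: 6 + 8 + 5 + 2 + 9 + 2 = 32.
Total exposure: 6 weeks.
After the first batch: Gamma(16 + 32, 10 + 6) = Gamma(48, 16).
Total count 107 over total exposure 10 weeks.
After the second batch: Gamma(48 + 107, 16 + 10) = Gamma(155, 26).
Predictive mean over a 4-week window = T·E[λ|data] = 4·155/26 = 310/13.

310/13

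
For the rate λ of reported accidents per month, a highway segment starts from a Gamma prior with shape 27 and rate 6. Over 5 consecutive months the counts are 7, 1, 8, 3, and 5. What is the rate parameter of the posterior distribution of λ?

Total count: 7 + 1 + 8 + 3 + 5 = 24.
Total exposure: 5 months.
Conjugate update: add total count to the shape and total exposure to the rate, giving Gamma(51, 11).

11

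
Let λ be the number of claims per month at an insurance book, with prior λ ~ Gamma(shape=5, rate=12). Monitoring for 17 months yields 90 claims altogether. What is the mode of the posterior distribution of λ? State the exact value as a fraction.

Total count 90 over total exposure 17 months.
Gamma(α, β) with Poisson data over total exposure Σt gives posterior Gamma(α+Σx, β+Σt) = Gamma(95, 29).
Posterior mode = (α'−1)/β' = 94/29.

94/29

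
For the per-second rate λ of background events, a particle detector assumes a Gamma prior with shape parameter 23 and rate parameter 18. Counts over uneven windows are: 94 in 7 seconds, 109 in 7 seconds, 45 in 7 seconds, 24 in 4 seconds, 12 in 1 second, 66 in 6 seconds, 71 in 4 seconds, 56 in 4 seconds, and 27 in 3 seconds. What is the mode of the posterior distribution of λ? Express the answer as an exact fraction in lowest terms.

526/61

Total count: 94 + 109 + 45 + 24 + 12 + 66 + 71 + 56 + 27 = 504.
Total exposure: 7 + 7 + 7 + 4 + 1 + 6 + 4 + 4 + 3 = 43 seconds.
By Gamma–Poisson conjugacy, the posterior is Gamma(α + Σx, β + Σt) = Gamma(23 + 504, 18 + 43) = Gamma(527, 61).
Posterior mode = (α'−1)/β' = 526/61.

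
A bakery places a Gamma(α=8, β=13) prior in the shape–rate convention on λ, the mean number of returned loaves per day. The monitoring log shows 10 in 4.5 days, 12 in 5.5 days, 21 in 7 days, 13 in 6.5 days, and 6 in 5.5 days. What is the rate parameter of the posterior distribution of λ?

Total count: 10 + 12 + 21 + 13 + 6 = 62.
Total exposure: 4.5 + 5.5 + 7 + 6.5 + 5.5 = 29 days.
By Gamma–Poisson conjugacy, the posterior is Gamma(α + Σx, β + Σt) = Gamma(8 + 62, 13 + 29) = Gamma(70, 42).

42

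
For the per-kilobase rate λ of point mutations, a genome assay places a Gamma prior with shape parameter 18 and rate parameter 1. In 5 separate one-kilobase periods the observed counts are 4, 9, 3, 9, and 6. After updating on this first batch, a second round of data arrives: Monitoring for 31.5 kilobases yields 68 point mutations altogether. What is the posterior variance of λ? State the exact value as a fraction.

52/625

Total count: 4 + 9 + 3 + 9 + 6 = 31.
Total exposure: 5 kilobases.
After the first batch: Gamma(18 + 31, 1 + 5) = Gamma(49, 6).
Total count 68 over total exposure 31.5 kilobases.
After the second batch: Gamma(49 + 68, 6 + 31.5) = Gamma(117, 75/2).
Posterior variance = α'/β'² = 117/(5625/4) = 52/625.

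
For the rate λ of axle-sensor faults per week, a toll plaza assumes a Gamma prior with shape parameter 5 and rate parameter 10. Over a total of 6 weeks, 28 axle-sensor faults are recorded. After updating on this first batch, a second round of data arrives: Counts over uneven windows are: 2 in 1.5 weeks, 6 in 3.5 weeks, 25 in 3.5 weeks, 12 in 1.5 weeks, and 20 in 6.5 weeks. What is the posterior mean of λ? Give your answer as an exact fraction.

196/65

Total count 28 over total exposure 6 weeks.
After the first batch: Gamma(5 + 28, 10 + 6) = Gamma(33, 16).
Total count: 2 + 6 + 25 + 12 + 20 = 65.
Total exposure: 1.5 + 3.5 + 3.5 + 1.5 + 6.5 = 16.5 weeks.
After the second batch: Gamma(33 + 65, 16 + 16.5) = Gamma(98, 65/2).
Posterior mean = α'/β' = 98/(65/2) = 196/65.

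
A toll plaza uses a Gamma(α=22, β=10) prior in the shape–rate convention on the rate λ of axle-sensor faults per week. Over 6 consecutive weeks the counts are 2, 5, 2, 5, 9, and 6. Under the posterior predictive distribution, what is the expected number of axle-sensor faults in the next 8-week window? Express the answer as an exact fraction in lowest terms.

51/2

Total count: 2 + 5 + 2 + 5 + 9 + 6 = 29.
Total exposure: 6 weeks.
The Gamma prior is conjugate for the Poisson rate, so λ | data ~ Gamma(22+29, 10+6) = Gamma(51, 16).
Predictive mean over an 8-week window = T·E[λ|data] = 8·51/16 = 51/2.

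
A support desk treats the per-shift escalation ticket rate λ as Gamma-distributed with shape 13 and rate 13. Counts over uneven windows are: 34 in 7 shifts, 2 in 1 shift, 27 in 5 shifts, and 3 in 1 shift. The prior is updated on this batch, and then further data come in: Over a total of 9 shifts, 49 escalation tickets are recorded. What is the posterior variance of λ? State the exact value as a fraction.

8/81

Total count: 34 + 2 + 27 + 3 = 66.
Total exposure: 7 + 1 + 5 + 1 = 14 shifts.
After the first batch: Gamma(13 + 66, 13 + 14) = Gamma(79, 27).
Total count 49 over total exposure 9 shifts.
After the second batch: Gamma(79 + 49, 27 + 9) = Gamma(128, 36).
Posterior variance = α'/β'² = 128/1296 = 8/81.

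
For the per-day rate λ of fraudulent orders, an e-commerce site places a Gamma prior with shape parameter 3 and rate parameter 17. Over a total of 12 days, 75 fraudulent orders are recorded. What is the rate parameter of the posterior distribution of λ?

29

Total count 75 over total exposure 12 days.
The Gamma prior is conjugate for the Poisson rate, so λ | data ~ Gamma(3+75, 17+12) = Gamma(78, 29).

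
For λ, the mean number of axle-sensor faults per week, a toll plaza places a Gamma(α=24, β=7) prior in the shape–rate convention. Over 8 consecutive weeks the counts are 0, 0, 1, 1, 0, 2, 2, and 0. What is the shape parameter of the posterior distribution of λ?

Total count: 0 + 0 + 1 + 1 + 0 + 2 + 2 + 0 = 6.
Total exposure: 8 weeks.
By Gamma–Poisson conjugacy, the posterior is Gamma(α + Σx, β + Σt) = Gamma(24 + 6, 7 + 8) = Gamma(30, 15).

30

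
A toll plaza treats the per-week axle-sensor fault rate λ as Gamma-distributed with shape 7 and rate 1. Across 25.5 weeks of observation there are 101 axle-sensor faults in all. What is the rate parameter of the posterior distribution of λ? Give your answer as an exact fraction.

53/2

Total count 101 over total exposure 25.5 weeks.
By Gamma–Poisson conjugacy, the posterior is Gamma(α + Σx, β + Σt) = Gamma(7 + 101, 1 + 25.5) = Gamma(108, 53/2).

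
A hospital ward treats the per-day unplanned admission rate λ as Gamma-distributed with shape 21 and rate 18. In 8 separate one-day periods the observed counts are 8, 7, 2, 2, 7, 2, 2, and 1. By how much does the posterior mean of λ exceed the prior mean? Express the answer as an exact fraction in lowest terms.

5/6

Total count: 8 + 7 + 2 + 2 + 7 + 2 + 2 + 1 = 31.
Total exposure: 8 days.
Gamma(α, β) with Poisson data over total exposure Σt gives posterior Gamma(α+Σx, β+Σt) = Gamma(52, 26).
Posterior mean = 52/26 = 2; prior mean = 21/18 = 7/6. Difference = 2 − 7/6 = 5/6.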